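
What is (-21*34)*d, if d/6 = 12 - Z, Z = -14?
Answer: -111384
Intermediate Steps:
d = 156 (d = 6*(12 - 1*(-14)) = 6*(12 + 14) = 6*26 = 156)
(-21*34)*d = -21*34*156 = -714*156 = -111384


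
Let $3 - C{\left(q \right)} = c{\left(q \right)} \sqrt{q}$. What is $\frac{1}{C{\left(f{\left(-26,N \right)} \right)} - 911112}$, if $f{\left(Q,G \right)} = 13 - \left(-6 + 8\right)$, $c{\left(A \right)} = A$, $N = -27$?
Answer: $- \frac{911109}{830119608550} + \frac{11 \sqrt{11}}{830119608550} \approx -1.0975 \cdot 10^{-6}$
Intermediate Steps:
$f{\left(Q,G \right)} = 11$ ($f{\left(Q,G \right)} = 13 - 2 = 11$)
$C{\left(q \right)} = 3 - q^{\frac{3}{2}}$ ($C{\left(q \right)} = 3 - q \sqrt{q} = 3 - q^{\frac{3}{2}}$)
$\frac{1}{C{\left(f{\left(-26,N \right)} \right)} - 911112} = \frac{1}{\left(3 - 11^{\frac{3}{2}}\right) - 911112} = \frac{1}{\left(3 - 11 \sqrt{11}\right) - 911112} = \frac{1}{-911109 - 11 \sqrt{11}}$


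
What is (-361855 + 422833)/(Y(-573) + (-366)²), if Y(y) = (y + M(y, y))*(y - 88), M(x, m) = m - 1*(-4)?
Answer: 30489/444409 ≈ 0.068606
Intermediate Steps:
M(x, m) = 4 + m (M(x, m) = m + 4 = 4 + m)
Y(y) = (-88 + y)*(4 + 2*y) (Y(y) = (y + (4 + y))*(y - 88) = (4 + 2*y)*(-88 + y) = (-88 + y)*(4 + 2*y))
(-361855 + 422833)/(Y(-573) + (-366)²) = (-361855 + 422833)/((-352 - 172*(-573) + 2*(-573)²) + (-366)²) = 60978/((-352 + 98556 + 2*328329) + 133956) = 60978/((-352 + 98556 + 656658) + 133956) = 60978/(754862 + 133956) = 60978/888818 = 60978*(1/888818) = 30489/444409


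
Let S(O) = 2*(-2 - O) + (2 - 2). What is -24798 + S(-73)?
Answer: -24656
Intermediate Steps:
S(O) = -4 - 2*O (S(O) = (-4 - 2*O) + 0 = -4 - 2*O)
-24798 + S(-73) = -24798 + (-4 - 2*(-73)) = -24798 + (-4 + 146) = -24798 + 142 = -24656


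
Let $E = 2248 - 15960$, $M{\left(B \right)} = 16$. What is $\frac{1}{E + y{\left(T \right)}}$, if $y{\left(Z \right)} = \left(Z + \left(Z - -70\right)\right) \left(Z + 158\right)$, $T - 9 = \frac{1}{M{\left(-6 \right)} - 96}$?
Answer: $\frac{3200}{3131921} \approx 0.0010217$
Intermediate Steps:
$T = \frac{719}{80}$ ($T = 9 + \frac{1}{16 - 96} = 9 + \frac{1}{-80} = 9 - \frac{1}{80} = \frac{719}{80} \approx 8.9875$)
$y{\left(Z \right)} = \left(70 + 2 Z\right) \left(158 + Z\right)$ ($y{\left(Z \right)} = \left(Z + \left(Z + 70\right)\right) \left(158 + Z\right) = \left(Z + \left(70 + Z\right)\right) \left(158 + Z\right) = \left(70 + 2 Z\right) \left(158 + Z\right)$)
$E = -13712$
$\frac{1}{E + y{\left(T \right)}} = \frac{1}{-13712 + \left(11060 + 2 \left(\frac{719}{80}\right)^{2} + 386 \cdot \frac{719}{80}\right)} = \frac{1}{-13712 + \left(11060 + 2 \cdot \frac{516961}{6400} + \frac{138767}{40}\right)} = \frac{1}{-13712 + \left(11060 + \frac{516961}{3200} + \frac{138767}{40}\right)} = \frac{1}{-13712 + \frac{47010321}{3200}} = \frac{1}{\frac{3131921}{3200}} = \frac{3200}{3131921}$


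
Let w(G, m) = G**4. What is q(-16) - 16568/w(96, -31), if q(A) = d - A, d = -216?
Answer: -2123368471/10616832 ≈ -200.00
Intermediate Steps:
q(A) = -216 - A
q(-16) - 16568/w(96, -31) = (-216 - 1*(-16)) - 16568/(96**4) = (-216 + 16) - 16568/84934656 = -200 - 16568/84934656 = -200 - 1*2071/10616832 = -200 - 2071/10616832 = -2123368471/10616832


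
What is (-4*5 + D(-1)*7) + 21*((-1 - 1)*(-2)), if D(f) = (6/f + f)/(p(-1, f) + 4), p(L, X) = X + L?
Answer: 79/2 ≈ 39.500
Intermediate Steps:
p(L, X) = L + X
D(f) = (f + 6/f)/(3 + f) (D(f) = (6/f + f)/((-1 + f) + 4) = (f + 6/f)/(3 + f))
(-4*5 + D(-1)*7) + 21*((-1 - 1)*(-2)) = (-4*5 + ((6 + (-1)²)/((-1)*(3 - 1)))*7) + 21*((-1 - 1)*(-2)) = (-20 - 1*(6 + 1)/2*7) + 21*(-2*(-2)) = (-20 - 1*½*7*7) + 21*4 = (-20 - 7/2*7) + 84 = (-20 - 49/2) + 84 = -89/2 + 84 = 79/2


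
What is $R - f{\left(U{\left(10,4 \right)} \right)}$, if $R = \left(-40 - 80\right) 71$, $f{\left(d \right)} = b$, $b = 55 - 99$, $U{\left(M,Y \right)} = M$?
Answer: $-8476$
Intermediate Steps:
$b = -44$
$f{\left(d \right)} = -44$
$R = -8520$ ($R = \left(-120\right) 71 = -8520$)
$R - f{\left(U{\left(10,4 \right)} \right)} = -8520 - -44 = -8520 + 44 = -8476$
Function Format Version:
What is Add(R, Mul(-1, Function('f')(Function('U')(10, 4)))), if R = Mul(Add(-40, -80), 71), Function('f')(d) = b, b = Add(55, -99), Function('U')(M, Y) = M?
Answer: -8476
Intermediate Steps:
b = -44
Function('f')(d) = -44
R = -8520 (R = Mul(-120, 71) = -8520)
Add(R, Mul(-1, Function('f')(Function('U')(10, 4)))) = Add(-8520, Mul(-1, -44)) = Add(-8520, 44) = -8476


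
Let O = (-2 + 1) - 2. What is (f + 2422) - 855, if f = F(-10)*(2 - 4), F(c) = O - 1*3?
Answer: 1579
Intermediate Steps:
O = -3 (O = -1 - 2 = -3)
F(c) = -6 (F(c) = -3 - 1*3 = -3 - 3 = -6)
f = 12 (f = -6*(2 - 4) = -6*(-2) = 12)
(f + 2422) - 855 = (12 + 2422) - 855 = 2434 - 855 = 1579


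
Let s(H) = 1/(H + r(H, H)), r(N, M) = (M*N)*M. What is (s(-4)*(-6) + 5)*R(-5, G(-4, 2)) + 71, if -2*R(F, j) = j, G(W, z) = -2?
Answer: 2587/34 ≈ 76.088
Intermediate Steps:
r(N, M) = N*M²
R(F, j) = -j/2
s(H) = 1/(H + H³) (s(H) = 1/(H + H*H²) = 1/(H + H³))
(s(-4)*(-6) + 5)*R(-5, G(-4, 2)) + 71 = (-6/(-4 + (-4)³) + 5)*(-½*(-2)) + 71 = (-6/(-4 - 64) + 5)*1 + 71 = (-6/(-68) + 5)*1 + 71 = (-1/68*(-6) + 5)*1 + 71 = (3/34 + 5)*1 + 71 = (173/34)*1 + 71 = 173/34 + 71 = 2587/34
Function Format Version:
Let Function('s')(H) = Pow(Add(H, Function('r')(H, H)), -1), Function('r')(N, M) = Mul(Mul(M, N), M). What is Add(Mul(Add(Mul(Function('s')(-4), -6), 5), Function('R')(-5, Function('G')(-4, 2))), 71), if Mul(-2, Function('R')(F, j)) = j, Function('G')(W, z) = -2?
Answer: Rational(2587, 34) ≈ 76.088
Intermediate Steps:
Function('r')(N, M) = Mul(N, Pow(M, 2))
Function('R')(F, j) = Mul(Rational(-1, 2), j)
Function('s')(H) = Pow(Add(H, Pow(H, 3)), -1) (Function('s')(H) = Pow(Add(H, Mul(H, Pow(H, 2))), -1) = Pow(Add(H, Pow(H, 3)), -1))
Add(Mul(Add(Mul(Function('s')(-4), -6), 5), Function('R')(-5, Function('G')(-4, 2))), 71) = Add(Mul(Add(Mul(Pow(Add(-4, Pow(-4, 3)), -1), -6), 5), Mul(Rational(-1, 2), -2)), 71) = Add(Mul(Add(Mul(Pow(Add(-4, -64), -1), -6), 5), 1), 71) = Add(Mul(Add(Mul(Pow(-68, -1), -6), 5), 1), 71) = Add(Mul(Add(Mul(Rational(-1, 68), -6), 5), 1), 71) = Add(Mul(Add(Rational(3, 34), 5), 1), 71) = Add(Mul(Rational(173, 34), 1), 71) = Add(Rational(173, 34), 71) = Rational(2587, 34)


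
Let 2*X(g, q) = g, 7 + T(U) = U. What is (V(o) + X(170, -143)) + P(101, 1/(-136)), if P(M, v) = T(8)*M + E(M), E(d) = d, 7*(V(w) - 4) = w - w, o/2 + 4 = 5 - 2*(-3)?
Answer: 291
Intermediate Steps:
T(U) = -7 + U
X(g, q) = g/2
o = 14 (o = -8 + 2*(5 - 2*(-3)) = -8 + 2*(5 + 6) = -8 + 2*11 = -8 + 22 = 14)
V(w) = 4 (V(w) = 4 + (w - w)/7 = 4 + (1/7)*0 = 4 + 0 = 4)
P(M, v) = 2*M (P(M, v) = (-7 + 8)*M + M = 1*M + M = M + M = 2*M)
(V(o) + X(170, -143)) + P(101, 1/(-136)) = (4 + (1/2)*170) + 2*101 = (4 + 85) + 202 = 89 + 202 = 291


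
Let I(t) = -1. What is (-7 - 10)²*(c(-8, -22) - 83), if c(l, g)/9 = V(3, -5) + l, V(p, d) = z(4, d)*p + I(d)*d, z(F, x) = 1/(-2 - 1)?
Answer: -34391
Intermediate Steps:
z(F, x) = -⅓ (z(F, x) = 1/(-3) = -⅓)
V(p, d) = -d - p/3 (V(p, d) = -p/3 - d = -d - p/3)
c(l, g) = 36 + 9*l (c(l, g) = 9*((-1*(-5) - ⅓*3) + l) = 9*((5 - 1) + l) = 9*(4 + l) = 36 + 9*l)
(-7 - 10)²*(c(-8, -22) - 83) = (-7 - 10)²*((36 + 9*(-8)) - 83) = (-17)²*((36 - 72) - 83) = 289*(-36 - 83) = 289*(-119) = -34391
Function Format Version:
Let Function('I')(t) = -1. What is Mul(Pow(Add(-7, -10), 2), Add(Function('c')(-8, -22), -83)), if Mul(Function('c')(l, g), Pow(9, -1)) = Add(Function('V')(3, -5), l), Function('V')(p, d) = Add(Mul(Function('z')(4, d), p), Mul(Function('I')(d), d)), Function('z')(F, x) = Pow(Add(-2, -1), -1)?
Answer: -34391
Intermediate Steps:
Function('z')(F, x) = Rational(-1, 3) (Function('z')(F, x) = Pow(-3, -1) = Rational(-1, 3))
Function('V')(p, d) = Add(Mul(-1, d), Mul(Rational(-1, 3), p)) (Function('V')(p, d) = Add(Mul(Rational(-1, 3), p), Mul(-1, d)) = Add(Mul(-1, d), Mul(Rational(-1, 3), p)))
Function('c')(l, g) = Add(36, Mul(9, l)) (Function('c')(l, g) = Mul(9, Add(Add(Mul(-1, -5), Mul(Rational(-1, 3), 3)), l)) = Mul(9, Add(Add(5, -1), l)) = Mul(9, Add(4, l)) = Add(36, Mul(9, l)))
Mul(Pow(Add(-7, -10), 2), Add(Function('c')(-8, -22), -83)) = Mul(Pow(Add(-7, -10), 2), Add(Add(36, Mul(9, -8)), -83)) = Mul(Pow(-17, 2), Add(Add(36, -72), -83)) = Mul(289, Add(-36, -83)) = Mul(289, -119) = -34391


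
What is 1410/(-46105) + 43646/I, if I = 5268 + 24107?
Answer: 394176016/270866875 ≈ 1.4552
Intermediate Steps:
I = 29375
1410/(-46105) + 43646/I = 1410/(-46105) + 43646/29375 = 1410*(-1/46105) + 43646*(1/29375) = -282/9221 + 43646/29375 = 394176016/270866875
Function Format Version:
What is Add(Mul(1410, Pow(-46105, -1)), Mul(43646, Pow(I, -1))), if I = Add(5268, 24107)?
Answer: Rational(394176016, 270866875) ≈ 1.4552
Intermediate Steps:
I = 29375
Add(Mul(1410, Pow(-46105, -1)), Mul(43646, Pow(I, -1))) = Add(Mul(1410, Pow(-46105, -1)), Mul(43646, Pow(29375, -1))) = Add(Mul(1410, Rational(-1, 46105)), Mul(43646, Rational(1, 29375))) = Add(Rational(-282, 9221), Rational(43646, 29375)) = Rational(394176016, 270866875)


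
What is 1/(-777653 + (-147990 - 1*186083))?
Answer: -1/1111726 ≈ -8.9950e-7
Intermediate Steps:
1/(-777653 + (-147990 - 1*186083)) = 1/(-777653 + (-147990 - 186083)) = 1/(-777653 - 334073) = 1/(-1111726) = -1/1111726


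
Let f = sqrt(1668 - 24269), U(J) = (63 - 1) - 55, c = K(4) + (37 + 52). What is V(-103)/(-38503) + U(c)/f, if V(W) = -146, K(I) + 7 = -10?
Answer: 146/38503 - 7*I*sqrt(22601)/22601 ≈ 0.0037919 - 0.046562*I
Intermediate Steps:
K(I) = -17 (K(I) = -7 - 10 = -17)
c = 72 (c = -17 + (37 + 52) = -17 + 89 = 72)
U(J) = 7 (U(J) = 62 - 55 = 7)
f = I*sqrt(22601) (f = sqrt(-22601) = I*sqrt(22601) ≈ 150.34*I)
V(-103)/(-38503) + U(c)/f = -146/(-38503) + 7/((I*sqrt(22601))) = -146*(-1/38503) + 7*(-I*sqrt(22601)/22601) = 146/38503 - 7*I*sqrt(22601)/22601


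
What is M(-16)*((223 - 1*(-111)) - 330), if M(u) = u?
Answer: -64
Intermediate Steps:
M(-16)*((223 - 1*(-111)) - 330) = -16*((223 - 1*(-111)) - 330) = -16*((223 + 111) - 330) = -16*(334 - 330) = -16*4 = -64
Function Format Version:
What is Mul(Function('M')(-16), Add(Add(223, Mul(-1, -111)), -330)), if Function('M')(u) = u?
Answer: -64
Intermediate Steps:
Mul(Function('M')(-16), Add(Add(223, Mul(-1, -111)), -330)) = Mul(-16, Add(Add(223, Mul(-1, -111)), -330)) = Mul(-16, Add(Add(223, 111), -330)) = Mul(-16, Add(334, -330)) = Mul(-16, 4) = -64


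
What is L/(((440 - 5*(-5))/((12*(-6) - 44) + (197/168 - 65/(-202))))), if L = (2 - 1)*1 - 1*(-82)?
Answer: -161263273/7890120 ≈ -20.439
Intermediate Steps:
L = 83 (L = 1*1 + 82 = 1 + 82 = 83)
L/(((440 - 5*(-5))/((12*(-6) - 44) + (197/168 - 65/(-202))))) = 83/(((440 - 5*(-5))/((12*(-6) - 44) + (197/168 - 65/(-202))))) = 83/(((440 + 25)/((-72 - 44) + (197*(1/168) - 65*(-1/202))))) = 83/((465/(-116 + (197/168 + 65/202)))) = 83/((465/(-116 + 25357/16968))) = 83/((465/(-1942931/16968))) = 83/((465*(-16968/1942931))) = 83/(-7890120/1942931) = 83*(-1942931/7890120) = -161263273/7890120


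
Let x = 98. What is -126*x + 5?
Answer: -12343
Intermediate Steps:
-126*x + 5 = -126*98 + 5 = -12348 + 5 = -12343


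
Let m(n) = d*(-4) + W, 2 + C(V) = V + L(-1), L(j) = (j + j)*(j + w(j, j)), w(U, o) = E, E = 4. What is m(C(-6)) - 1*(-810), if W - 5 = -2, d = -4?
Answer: 829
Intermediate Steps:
w(U, o) = 4
W = 3 (W = 5 - 2 = 3)
L(j) = 2*j*(4 + j) (L(j) = (j + j)*(j + 4) = (2*j)*(4 + j) = 2*j*(4 + j))
C(V) = -8 + V (C(V) = -2 + (V + 2*(-1)*(4 - 1)) = -2 + (V + 2*(-1)*3) = -2 + (V - 6) = -2 + (-6 + V) = -8 + V)
m(n) = 19 (m(n) = -4*(-4) + 3 = 16 + 3 = 19)
m(C(-6)) - 1*(-810) = 19 - 1*(-810) = 19 + 810 = 829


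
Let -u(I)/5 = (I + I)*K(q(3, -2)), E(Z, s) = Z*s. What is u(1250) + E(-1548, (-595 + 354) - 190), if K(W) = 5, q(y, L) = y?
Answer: 604688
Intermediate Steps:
u(I) = -50*I (u(I) = -5*(I + I)*5 = -5*2*I*5 = -50*I)
u(1250) + E(-1548, (-595 + 354) - 190) = -50*1250 - 1548*((-595 + 354) - 190) = -62500 - 1548*(-241 - 190) = -62500 - 1548*(-431) = -62500 + 667188 = 604688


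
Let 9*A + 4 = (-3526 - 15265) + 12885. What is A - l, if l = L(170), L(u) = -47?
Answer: -1829/3 ≈ -609.67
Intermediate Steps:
l = -47
A = -1970/3 (A = -4/9 + ((-3526 - 15265) + 12885)/9 = -4/9 + (-18791 + 12885)/9 = -4/9 + (⅑)*(-5906) = -4/9 - 5906/9 = -1970/3 ≈ -656.67)
A - l = -1970/3 - 1*(-47) = -1970/3 + 47 = -1829/3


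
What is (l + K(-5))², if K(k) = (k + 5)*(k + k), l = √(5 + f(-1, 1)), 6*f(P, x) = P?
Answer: 29/6 ≈ 4.8333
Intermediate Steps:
f(P, x) = P/6
l = √174/6 (l = √(5 + (⅙)*(-1)) = √(5 - ⅙) = √(29/6) = √174/6 ≈ 2.1985)
K(k) = 2*k*(5 + k) (K(k) = (5 + k)*(2*k) = 2*k*(5 + k))
(l + K(-5))² = (√174/6 + 2*(-5)*(5 - 5))² = (√174/6 + 2*(-5)*0)² = (√174/6 + 0)² = (√174/6)² = 29/6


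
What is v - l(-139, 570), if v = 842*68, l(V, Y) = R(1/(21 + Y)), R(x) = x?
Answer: 33838295/591 ≈ 57256.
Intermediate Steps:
l(V, Y) = 1/(21 + Y)
v = 57256
v - l(-139, 570) = 57256 - 1/(21 + 570) = 57256 - 1/591 = 33838295/591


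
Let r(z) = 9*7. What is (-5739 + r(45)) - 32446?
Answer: -38122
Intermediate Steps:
r(z) = 63
(-5739 + r(45)) - 32446 = (-5739 + 63) - 32446 = -5676 - 32446 = -38122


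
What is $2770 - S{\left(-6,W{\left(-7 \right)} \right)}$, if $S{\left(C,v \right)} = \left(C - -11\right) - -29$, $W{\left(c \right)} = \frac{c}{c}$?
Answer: $2736$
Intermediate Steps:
$W{\left(c \right)} = 1$
$S{\left(C,v \right)} = 40 + C$ ($S{\left(C,v \right)} = \left(C + 11\right) + 29 = \left(11 + C\right) + 29 = 40 + C$)
$2770 - S{\left(-6,W{\left(-7 \right)} \right)} = 2770 - \left(40 - 6\right) = 2770 - 34 = 2736$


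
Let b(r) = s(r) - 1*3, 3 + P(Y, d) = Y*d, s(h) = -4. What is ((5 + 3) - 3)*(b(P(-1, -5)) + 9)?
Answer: 10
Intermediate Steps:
P(Y, d) = -3 + Y*d
b(r) = -7 (b(r) = -4 - 1*3 = -4 - 3 = -7)
((5 + 3) - 3)*(b(P(-1, -5)) + 9) = ((5 + 3) - 3)*(-7 + 9) = (8 - 3)*2 = 5*2 = 10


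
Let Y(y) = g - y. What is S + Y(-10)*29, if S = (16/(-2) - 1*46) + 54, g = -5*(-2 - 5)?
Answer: 1305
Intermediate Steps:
g = 35 (g = -5*(-7) = 35)
Y(y) = 35 - y
S = 0 (S = (16*(-1/2) - 46) + 54 = (-8 - 46) + 54 = -54 + 54 = 0)
S + Y(-10)*29 = 0 + (35 - 1*(-10))*29 = 0 + (35 + 10)*29 = 0 + 45*29 = 0 + 1305 = 1305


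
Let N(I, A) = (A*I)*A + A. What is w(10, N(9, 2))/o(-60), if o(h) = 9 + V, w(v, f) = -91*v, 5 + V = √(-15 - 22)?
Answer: -3640/53 + 910*I*√37/53 ≈ -68.679 + 104.44*I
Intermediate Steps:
V = -5 + I*√37 (V = -5 + √(-15 - 22) = -5 + √(-37) = -5 + I*√37 ≈ -5.0 + 6.0828*I)
N(I, A) = A + I*A² (N(I, A) = I*A² + A = A + I*A²)
o(h) = 4 + I*√37 (o(h) = 9 + (-5 + I*√37) = 4 + I*√37)
w(10, N(9, 2))/o(-60) = (-91*10)/(4 + I*√37) = -910/(4 + I*√37)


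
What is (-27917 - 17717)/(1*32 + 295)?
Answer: -45634/327 ≈ -139.55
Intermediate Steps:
(-27917 - 17717)/(1*32 + 295) = -45634/(32 + 295) = -45634/327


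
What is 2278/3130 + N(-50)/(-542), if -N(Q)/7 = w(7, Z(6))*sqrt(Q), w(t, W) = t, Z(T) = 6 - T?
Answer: 1139/1565 + 245*I*sqrt(2)/542 ≈ 0.7278 + 0.63927*I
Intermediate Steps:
N(Q) = -49*sqrt(Q)
2278/3130 + N(-50)/(-542) = 2278/3130 - 245*I*sqrt(2)/(-542) = 2278*(1/3130) - 245*I*sqrt(2)*(-1/542) = 1139/1565 - 245*I*sqrt(2)*(-1/542) = 1139/1565 + 245*I*sqrt(2)/542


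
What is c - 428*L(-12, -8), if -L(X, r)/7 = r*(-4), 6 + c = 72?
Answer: 95938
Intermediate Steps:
c = 66 (c = -6 + 72 = 66)
L(X, r) = 28*r (L(X, r) = -7*r*(-4) = -(-28)*r = 28*r)
c - 428*L(-12, -8) = 66 - 11984*(-8) = 66 - 428*(-224) = 66 + 95872 = 95938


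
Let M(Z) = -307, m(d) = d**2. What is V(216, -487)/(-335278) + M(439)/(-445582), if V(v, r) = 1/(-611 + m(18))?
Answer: 7385363721/10719008148863 ≈ 0.00068900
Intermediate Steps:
V(v, r) = -1/287 (V(v, r) = 1/(-611 + 18**2) = 1/(-611 + 324) = 1/(-287) = -1/287)
V(216, -487)/(-335278) + M(439)/(-445582) = -1/287/(-335278) - 307/(-445582) = -1/287*(-1/335278) - 307*(-1/445582) = 1/96224786 + 307/445582 = 7385363721/10719008148863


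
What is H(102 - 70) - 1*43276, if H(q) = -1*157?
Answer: -43433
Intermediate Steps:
H(q) = -157
H(102 - 70) - 1*43276 = -157 - 1*43276 = -157 - 43276 = -43433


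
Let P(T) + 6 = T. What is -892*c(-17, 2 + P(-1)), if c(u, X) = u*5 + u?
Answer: 90984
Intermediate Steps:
P(T) = -6 + T
c(u, X) = 6*u (c(u, X) = 5*u + u = 6*u)
-892*c(-17, 2 + P(-1)) = -5352*(-17) = -892*(-102) = 90984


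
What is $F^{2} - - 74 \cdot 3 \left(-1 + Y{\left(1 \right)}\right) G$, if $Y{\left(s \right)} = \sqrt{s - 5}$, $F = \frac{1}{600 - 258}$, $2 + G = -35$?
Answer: $\frac{960742297}{116964} - 16428 i \approx 8214.0 - 16428.0 i$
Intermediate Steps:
$G = -37$ ($G = -2 - 35 = -37$)
$F = \frac{1}{342} \approx 0.002924$
$Y{\left(s \right)} = \sqrt{-5 + s}$
$F^{2} - - 74 \cdot 3 \left(-1 + Y{\left(1 \right)}\right) G = \left(\frac{1}{342}\right)^{2} - - 74 \cdot 3 \left(-1 + \sqrt{-5 + 1}\right) \left(-37\right) = \frac{1}{116964} - - 74 \cdot 3 \left(-1 + \sqrt{-4}\right) \left(-37\right) = \frac{1}{116964} - - 74 \cdot 3 \left(-1 + 2 i\right) \left(-37\right) = \frac{1}{116964} - - 74 \left(-3 + 6 i\right) \left(-37\right) = \frac{1}{116964} - \left(222 - 444 i\right) \left(-37\right) = \frac{1}{116964} - \left(-8214 + 16428 i\right) = \frac{1}{116964} + \left(8214 - 16428 i\right) = \frac{960742297}{116964} - 16428 i$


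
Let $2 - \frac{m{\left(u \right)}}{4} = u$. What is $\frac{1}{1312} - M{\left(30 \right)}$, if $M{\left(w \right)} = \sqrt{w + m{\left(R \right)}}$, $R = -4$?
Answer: $\frac{1}{1312} - 3 \sqrt{6} \approx -7.3477$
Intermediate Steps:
$m{\left(u \right)} = 8 - 4 u$
$M{\left(w \right)} = \sqrt{24 + w}$ ($M{\left(w \right)} = \sqrt{w + \left(8 - -16\right)} = \sqrt{w + \left(8 + 16\right)} = \sqrt{w + 24} = \sqrt{24 + w}$)
$\frac{1}{1312} - M{\left(30 \right)} = \frac{1}{1312} - \sqrt{24 + 30} = \frac{1}{1312} - \sqrt{54} = \frac{1}{1312} - 3 \sqrt{6}$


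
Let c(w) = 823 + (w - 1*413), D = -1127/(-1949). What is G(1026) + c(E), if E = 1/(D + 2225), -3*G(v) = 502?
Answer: 1052605501/4337652 ≈ 242.67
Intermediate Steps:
G(v) = -502/3 (G(v) = -⅓*502 = -502/3)
D = 1127/1949 (D = -1127*(-1/1949) = 1127/1949 ≈ 0.57825)
E = 1949/4337652 (E = 1/(1127/1949 + 2225) = 1/(4337652/1949) = 1949/4337652 ≈ 0.00044932)
c(w) = 410 + w (c(w) = 823 + (w - 413) = 823 + (-413 + w) = 410 + w)
G(1026) + c(E) = -502/3 + (410 + 1949/4337652) = -502/3 + 1778439269/4337652 = 1052605501/4337652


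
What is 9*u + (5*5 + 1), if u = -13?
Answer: -91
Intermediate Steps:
9*u + (5*5 + 1) = 9*(-13) + (5*5 + 1) = -117 + (25 + 1) = -117 + 26 = -91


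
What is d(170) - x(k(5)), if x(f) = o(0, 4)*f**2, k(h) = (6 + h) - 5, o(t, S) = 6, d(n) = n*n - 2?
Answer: 28682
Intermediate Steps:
d(n) = -2 + n**2 (d(n) = n**2 - 2 = -2 + n**2)
k(h) = 1 + h
x(f) = 6*f**2
d(170) - x(k(5)) = (-2 + 170**2) - 6*(1 + 5)**2 = (-2 + 28900) - 6*6**2 = 28898 - 6*36 = 28898 - 1*216 = 28898 - 216 = 28682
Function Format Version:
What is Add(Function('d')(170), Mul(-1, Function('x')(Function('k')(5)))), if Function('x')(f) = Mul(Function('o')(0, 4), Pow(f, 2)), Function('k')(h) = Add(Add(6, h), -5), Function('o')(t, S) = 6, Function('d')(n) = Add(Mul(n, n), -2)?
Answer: 28682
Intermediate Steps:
Function('d')(n) = Add(-2, Pow(n, 2)) (Function('d')(n) = Add(Pow(n, 2), -2) = Add(-2, Pow(n, 2)))
Function('k')(h) = Add(1, h)
Function('x')(f) = Mul(6, Pow(f, 2))
Add(Function('d')(170), Mul(-1, Function('x')(Function('k')(5)))) = Add(Add(-2, Pow(170, 2)), Mul(-1, Mul(6, Pow(Add(1, 5), 2)))) = Add(Add(-2, 28900), Mul(-1, Mul(6, Pow(6, 2)))) = Add(28898, Mul(-1, Mul(6, 36))) = Add(28898, Mul(-1, 216)) = Add(28898, -216) = 28682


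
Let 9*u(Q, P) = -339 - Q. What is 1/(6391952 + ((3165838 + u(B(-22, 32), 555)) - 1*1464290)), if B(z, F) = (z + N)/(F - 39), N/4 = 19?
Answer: 21/169962727 ≈ 1.2356e-7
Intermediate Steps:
N = 76 (N = 4*19 = 76)
B(z, F) = (76 + z)/(-39 + F) (B(z, F) = (z + 76)/(F - 39) = (76 + z)/(-39 + F))
u(Q, P) = -113/3 - Q/9 (u(Q, P) = (-339 - Q)/9 = -113/3 - Q/9)
1/(6391952 + ((3165838 + u(B(-22, 32), 555)) - 1*1464290)) = 1/(6391952 + ((3165838 + (-113/3 - (76 - 22)/(9*(-39 + 32)))) - 1*1464290)) = 1/(6391952 + ((3165838 + (-113/3 - 54/(9*(-7)))) - 1464290)) = 1/(6391952 + ((3165838 + (-113/3 - (-1)*54/63)) - 1464290)) = 1/(6391952 + ((3165838 + (-113/3 - ⅑*(-54/7))) - 1464290)) = 1/(6391952 + ((3165838 + (-113/3 + 6/7)) - 1464290)) = 1/(6391952 + ((3165838 - 773/21) - 1464290)) = 1/(6391952 + (66481825/21 - 1464290)) = 1/(6391952 + 35731735/21) = 1/(169962727/21) = 21/169962727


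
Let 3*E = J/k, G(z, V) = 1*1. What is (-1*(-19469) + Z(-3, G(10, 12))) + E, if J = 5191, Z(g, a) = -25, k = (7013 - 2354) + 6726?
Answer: 664115011/34155 ≈ 19444.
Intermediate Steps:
G(z, V) = 1
k = 11385 (k = 4659 + 6726 = 11385)
E = 5191/34155 (E = (5191/11385)/3 = (5191*(1/11385))/3 = (1/3)*(5191/11385) = 5191/34155 ≈ 0.15198)
(-1*(-19469) + Z(-3, G(10, 12))) + E = (-1*(-19469) - 25) + 5191/34155 = (19469 - 25) + 5191/34155 = 19444 + 5191/34155 = 664115011/34155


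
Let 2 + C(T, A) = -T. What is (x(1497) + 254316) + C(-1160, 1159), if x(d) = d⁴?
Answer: 5022121593555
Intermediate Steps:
C(T, A) = -2 - T
(x(1497) + 254316) + C(-1160, 1159) = (1497⁴ + 254316) + (-2 - 1*(-1160)) = (5022121338081 + 254316) + (-2 + 1160) = 5022121592397 + 1158 = 5022121593555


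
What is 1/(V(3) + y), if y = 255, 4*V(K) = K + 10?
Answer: 4/1033 ≈ 0.0038722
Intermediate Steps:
V(K) = 5/2 + K/4 (V(K) = (K + 10)/4 = (10 + K)/4 = 5/2 + K/4)
1/(V(3) + y) = 1/((5/2 + (¼)*3) + 255) = 1/((5/2 + ¾) + 255) = 1/(13/4 + 255) = 1/(1033/4) = 4/1033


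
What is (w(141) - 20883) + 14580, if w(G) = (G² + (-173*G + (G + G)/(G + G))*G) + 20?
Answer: -3425674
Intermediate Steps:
w(G) = 20 + G² + G*(1 - 173*G) (w(G) = (G² + (-173*G + (2*G)/((2*G)))*G) + 20 = (G² + (-173*G + (2*G)*(1/(2*G)))*G) + 20 = (G² + (-173*G + 1)*G) + 20 = (G² + (1 - 173*G)*G) + 20 = (G² + G*(1 - 173*G)) + 20 = 20 + G² + G*(1 - 173*G))
(w(141) - 20883) + 14580 = ((20 + 141 - 172*141²) - 20883) + 14580 = ((20 + 141 - 172*19881) - 20883) + 14580 = ((20 + 141 - 3419532) - 20883) + 14580 = (-3419371 - 20883) + 14580 = -3440254 + 14580 = -3425674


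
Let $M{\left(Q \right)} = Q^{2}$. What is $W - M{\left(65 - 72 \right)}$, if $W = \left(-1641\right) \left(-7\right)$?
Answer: $11438$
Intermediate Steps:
$W = 11487$
$W - M{\left(65 - 72 \right)} = 11487 - \left(65 - 72\right)^{2} = 11487 - \left(-7\right)^{2} = 11487 - 49 = 11438$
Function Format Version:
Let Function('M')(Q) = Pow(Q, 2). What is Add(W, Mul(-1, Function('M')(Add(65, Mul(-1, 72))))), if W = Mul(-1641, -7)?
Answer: 11438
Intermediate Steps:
W = 11487
Add(W, Mul(-1, Function('M')(Add(65, Mul(-1, 72))))) = Add(11487, Mul(-1, Pow(Add(65, Mul(-1, 72)), 2))) = Add(11487, Mul(-1, Pow(Add(65, -72), 2))) = Add(11487, Mul(-1, Pow(-7, 2))) = Add(11487, Mul(-1, 49)) = Add(11487, -49) = 11438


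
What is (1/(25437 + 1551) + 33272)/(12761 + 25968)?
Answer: 897944737/1045218252 ≈ 0.85910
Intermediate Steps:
(1/(25437 + 1551) + 33272)/(12761 + 25968) = (1/26988 + 33272)/38729 = (1/26988 + 33272)*(1/38729) = (897944737/26988)*(1/38729) = 897944737/1045218252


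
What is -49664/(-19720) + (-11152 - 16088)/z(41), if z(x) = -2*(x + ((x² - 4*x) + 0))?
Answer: 21622682/1920235 ≈ 11.260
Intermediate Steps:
z(x) = -2*x² + 6*x (z(x) = -2*(x + (x² - 4*x)) = -2*(x² - 3*x) = -2*x² + 6*x)
-49664/(-19720) + (-11152 - 16088)/z(41) = -49664/(-19720) + (-11152 - 16088)/((2*41*(3 - 1*41))) = -49664*(-1/19720) - 27240*1/(82*(3 - 41)) = 6208/2465 - 27240/(2*41*(-38)) = 6208/2465 - 27240/(-3116) = 6208/2465 - 27240*(-1/3116) = 6208/2465 + 6810/779 = 21622682/1920235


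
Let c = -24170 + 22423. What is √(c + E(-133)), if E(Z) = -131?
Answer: I*√1878 ≈ 43.336*I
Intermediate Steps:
c = -1747
√(c + E(-133)) = √(-1747 - 131) = √(-1878) = I*√1878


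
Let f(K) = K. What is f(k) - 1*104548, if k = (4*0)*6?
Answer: -104548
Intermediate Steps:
k = 0 (k = 0*6 = 0)
f(k) - 1*104548 = 0 - 1*104548 = 0 - 104548 = -104548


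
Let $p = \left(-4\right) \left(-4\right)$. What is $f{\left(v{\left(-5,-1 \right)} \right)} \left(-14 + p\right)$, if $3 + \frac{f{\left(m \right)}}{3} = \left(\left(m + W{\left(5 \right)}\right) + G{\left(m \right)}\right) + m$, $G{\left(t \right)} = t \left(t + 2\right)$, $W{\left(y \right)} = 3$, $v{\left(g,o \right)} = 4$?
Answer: $192$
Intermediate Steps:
$p = 16$
$G{\left(t \right)} = t \left(2 + t\right)$
$f{\left(m \right)} = 6 m + 3 m \left(2 + m\right)$ ($f{\left(m \right)} = -9 + 3 \left(\left(\left(m + 3\right) + m \left(2 + m\right)\right) + m\right) = -9 + 3 \left(\left(\left(3 + m\right) + m \left(2 + m\right)\right) + m\right) = -9 + 3 \left(\left(3 + m + m \left(2 + m\right)\right) + m\right) = -9 + 3 \left(3 + 2 m + m \left(2 + m\right)\right) = -9 + \left(9 + 6 m + 3 m \left(2 + m\right)\right) = 6 m + 3 m \left(2 + m\right)$)
$f{\left(v{\left(-5,-1 \right)} \right)} \left(-14 + p\right) = 3 \cdot 4 \left(4 + 4\right) \left(-14 + 16\right) = 3 \cdot 4 \cdot 8 \cdot 2 = 96 \cdot 2 = 192$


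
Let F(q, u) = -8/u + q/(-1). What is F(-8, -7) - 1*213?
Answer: -1427/7 ≈ -203.86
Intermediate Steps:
F(q, u) = -q - 8/u (F(q, u) = -8/u + q*(-1) = -8/u - q = -q - 8/u)
F(-8, -7) - 1*213 = (-1*(-8) - 8/(-7)) - 1*213 = (8 - 8*(-1/7)) - 213 = (8 + 8/7) - 213 = 64/7 - 213 = -1427/7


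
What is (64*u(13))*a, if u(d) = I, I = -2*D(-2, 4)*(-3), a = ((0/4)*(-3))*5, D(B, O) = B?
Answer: 0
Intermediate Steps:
a = 0 (a = ((0*(¼))*(-3))*5 = (0*(-3))*5 = 0*5 = 0)
I = -12 (I = -2*(-2)*(-3) = 4*(-3) = -12)
u(d) = -12
(64*u(13))*a = (64*(-12))*0 = -768*0 = 0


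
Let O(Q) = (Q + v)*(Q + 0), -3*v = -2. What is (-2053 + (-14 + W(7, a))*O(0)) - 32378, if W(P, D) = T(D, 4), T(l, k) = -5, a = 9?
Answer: -34431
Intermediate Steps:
v = ⅔ (v = -⅓*(-2) = ⅔ ≈ 0.66667)
W(P, D) = -5
O(Q) = Q*(⅔ + Q) (O(Q) = (Q + ⅔)*(Q + 0) = (⅔ + Q)*Q = Q*(⅔ + Q))
(-2053 + (-14 + W(7, a))*O(0)) - 32378 = (-2053 + (-14 - 5)*((⅓)*0*(2 + 3*0))) - 32378 = (-2053 - 19*0*(2 + 0)/3) - 32378 = (-2053 - 19*0*2/3) - 32378 = (-2053 - 19*0) - 32378 = (-2053 + 0) - 32378 = -2053 - 32378 = -34431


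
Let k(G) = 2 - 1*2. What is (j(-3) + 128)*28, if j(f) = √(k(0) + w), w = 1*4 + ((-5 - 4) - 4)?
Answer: 3584 + 84*I ≈ 3584.0 + 84.0*I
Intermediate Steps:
w = -9 (w = 4 + (-9 - 4) = 4 - 13 = -9)
k(G) = 0 (k(G) = 2 - 2 = 0)
j(f) = 3*I (j(f) = √(0 - 9) = √(-9) = 3*I)
(j(-3) + 128)*28 = (3*I + 128)*28 = (128 + 3*I)*28 = 3584 + 84*I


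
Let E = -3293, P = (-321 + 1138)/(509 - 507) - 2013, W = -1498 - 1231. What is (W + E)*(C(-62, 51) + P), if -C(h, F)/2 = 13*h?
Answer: -45165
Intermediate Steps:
C(h, F) = -26*h
W = -2729
P = -3209/2 (P = 817/2 - 2013 = -3209/2 ≈ -1604.5)
(W + E)*(C(-62, 51) + P) = (-2729 - 3293)*(-26*(-62) - 3209/2) = -6022*(1612 - 3209/2) = -6022*15/2 = -45165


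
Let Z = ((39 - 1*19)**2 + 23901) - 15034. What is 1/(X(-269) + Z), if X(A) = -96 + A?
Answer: 1/8902 ≈ 0.00011233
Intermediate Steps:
Z = 9267 (Z = ((39 - 19)**2 + 23901) - 15034 = (20**2 + 23901) - 15034 = (400 + 23901) - 15034 = 24301 - 15034 = 9267)
1/(X(-269) + Z) = 1/((-96 - 269) + 9267) = 1/(-365 + 9267) = 1/8902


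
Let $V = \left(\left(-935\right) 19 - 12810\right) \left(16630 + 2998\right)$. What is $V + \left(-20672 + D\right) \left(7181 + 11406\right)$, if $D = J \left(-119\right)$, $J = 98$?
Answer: $-1201118158$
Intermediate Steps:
$D = -11662$ ($D = 98 \left(-119\right) = -11662$)
$V = -600126100$ ($V = \left(-17765 - 12810\right) 19628 = \left(-30575\right) 19628 = -600126100$)
$V + \left(-20672 + D\right) \left(7181 + 11406\right) = -600126100 + \left(-20672 - 11662\right) \left(7181 + 11406\right) = -600126100 - 600992058 = -1201118158$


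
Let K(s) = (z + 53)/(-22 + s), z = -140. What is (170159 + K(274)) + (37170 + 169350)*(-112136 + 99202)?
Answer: -224360599793/84 ≈ -2.6710e+9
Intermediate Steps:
K(s) = -87/(-22 + s) (K(s) = (-140 + 53)/(-22 + s) = -87/(-22 + s))
(170159 + K(274)) + (37170 + 169350)*(-112136 + 99202) = (170159 - 87/(-22 + 274)) + (37170 + 169350)*(-112136 + 99202) = (170159 - 87/252) + 206520*(-12934) = (170159 - 87*1/252) - 2671129680 = (170159 - 29/84) - 2671129680 = 14293327/84 - 2671129680 = -224360599793/84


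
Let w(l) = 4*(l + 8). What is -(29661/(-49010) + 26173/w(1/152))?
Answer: -48707974303/59645170 ≈ -816.63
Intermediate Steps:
w(l) = 32 + 4*l (w(l) = 4*(8 + l) = 32 + 4*l)
-(29661/(-49010) + 26173/w(1/152)) = -(29661/(-49010) + 26173/(32 + 4/152)) = -(29661*(-1/49010) + 26173/(32 + 4*(1/152))) = -(-29661/49010 + 26173/(32 + 1/38)) = -(-29661/49010 + 26173/(1217/38)) = -(-29661/49010 + 26173*(38/1217)) = -(-29661/49010 + 994574/1217) = -1*48707974303/59645170 = -48707974303/59645170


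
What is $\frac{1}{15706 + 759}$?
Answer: $\frac{1}{16465} \approx 6.0735 \cdot 10^{-5}$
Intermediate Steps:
$\frac{1}{15706 + 759} = \frac{1}{16465}$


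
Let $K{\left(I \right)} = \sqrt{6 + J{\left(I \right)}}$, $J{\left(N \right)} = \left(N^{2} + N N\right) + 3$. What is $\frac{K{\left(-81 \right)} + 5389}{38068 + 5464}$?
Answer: $\frac{5389}{43532} + \frac{3 \sqrt{1459}}{43532} \approx 0.12643$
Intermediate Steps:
$J{\left(N \right)} = 3 + 2 N^{2}$ ($J{\left(N \right)} = \left(N^{2} + N^{2}\right) + 3 = 2 N^{2} + 3 = 3 + 2 N^{2}$)
$K{\left(I \right)} = \sqrt{9 + 2 I^{2}}$ ($K{\left(I \right)} = \sqrt{6 + \left(3 + 2 I^{2}\right)} = \sqrt{9 + 2 I^{2}}$)
$\frac{K{\left(-81 \right)} + 5389}{38068 + 5464} = \frac{\sqrt{9 + 2 \left(-81\right)^{2}} + 5389}{38068 + 5464} = \frac{\sqrt{9 + 2 \cdot 6561} + 5389}{43532} = \left(\sqrt{9 + 13122} + 5389\right) \frac{1}{43532} = \left(\sqrt{13131} + 5389\right) \frac{1}{43532} = \left(3 \sqrt{1459} + 5389\right) \frac{1}{43532} = \left(5389 + 3 \sqrt{1459}\right) \frac{1}{43532} = \frac{5389}{43532} + \frac{3 \sqrt{1459}}{43532}$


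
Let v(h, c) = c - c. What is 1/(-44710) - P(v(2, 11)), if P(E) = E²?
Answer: -1/44710 ≈ -2.2366e-5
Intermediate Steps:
v(h, c) = 0
1/(-44710) - P(v(2, 11)) = 1/(-44710) - 1*0² = -1/44710 - 1*0 = -1/44710 + 0 = -1/44710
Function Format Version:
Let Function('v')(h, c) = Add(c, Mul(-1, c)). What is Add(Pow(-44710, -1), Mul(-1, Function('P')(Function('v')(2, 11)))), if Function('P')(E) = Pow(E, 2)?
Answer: Rational(-1, 44710) ≈ -2.2366e-5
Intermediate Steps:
Function('v')(h, c) = 0
Add(Pow(-44710, -1), Mul(-1, Function('P')(Function('v')(2, 11)))) = Add(Pow(-44710, -1), Mul(-1, Pow(0, 2))) = Add(Rational(-1, 44710), Mul(-1, 0)) = Add(Rational(-1, 44710), 0) = Rational(-1, 44710)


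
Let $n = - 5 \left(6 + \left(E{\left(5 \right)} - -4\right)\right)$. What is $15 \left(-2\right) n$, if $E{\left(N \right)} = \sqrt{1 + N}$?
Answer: $1500 + 150 \sqrt{6} \approx 1867.4$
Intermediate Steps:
$n = -50 - 5 \sqrt{6}$ ($n = - 5 \left(6 + \left(\sqrt{1 + 5} - -4\right)\right) = - 5 \left(6 + \left(\sqrt{6} + 4\right)\right) = - 5 \left(6 + \left(4 + \sqrt{6}\right)\right) = - 5 \left(10 + \sqrt{6}\right) = -50 - 5 \sqrt{6} \approx -62.247$)
$15 \left(-2\right) n = 15 \left(-2\right) \left(-50 - 5 \sqrt{6}\right) = - 30 \left(-50 - 5 \sqrt{6}\right) = 1500 + 150 \sqrt{6}$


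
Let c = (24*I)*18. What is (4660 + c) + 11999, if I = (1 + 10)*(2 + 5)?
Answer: 49923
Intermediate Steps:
I = 77 (I = 11*7 = 77)
c = 33264 (c = (24*77)*18 = 1848*18 = 33264)
(4660 + c) + 11999 = (4660 + 33264) + 11999 = 37924 + 11999 = 49923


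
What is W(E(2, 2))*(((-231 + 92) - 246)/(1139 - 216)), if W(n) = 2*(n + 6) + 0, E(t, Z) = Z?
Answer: -6160/923 ≈ -6.6739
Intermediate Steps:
W(n) = 12 + 2*n (W(n) = 2*(6 + n) + 0 = (12 + 2*n) + 0 = 12 + 2*n)
W(E(2, 2))*(((-231 + 92) - 246)/(1139 - 216)) = (12 + 2*2)*(((-231 + 92) - 246)/(1139 - 216)) = (12 + 4)*((-139 - 246)/923) = 16*(-385*1/923) = 16*(-385/923) = -6160/923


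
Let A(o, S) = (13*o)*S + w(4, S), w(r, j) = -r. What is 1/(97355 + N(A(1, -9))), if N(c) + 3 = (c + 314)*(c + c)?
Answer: 1/50646 ≈ 1.9745e-5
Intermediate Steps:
A(o, S) = -4 + 13*S*o (A(o, S) = (13*o)*S - 1*4 = 13*S*o - 4 = -4 + 13*S*o)
N(c) = -3 + 2*c*(314 + c) (N(c) = -3 + (c + 314)*(c + c) = -3 + (314 + c)*(2*c) = -3 + 2*c*(314 + c))
1/(97355 + N(A(1, -9))) = 1/(97355 + (-3 + 2*(-4 + 13*(-9)*1)² + 628*(-4 + 13*(-9)*1))) = 1/(97355 + (-3 + 2*(-4 - 117)² + 628*(-4 - 117))) = 1/(97355 + (-3 + 2*(-121)² + 628*(-121))) = 1/(97355 + (-3 + 2*14641 - 75988)) = 1/(97355 + (-3 + 29282 - 75988)) = 1/(97355 - 46709) = 1/50646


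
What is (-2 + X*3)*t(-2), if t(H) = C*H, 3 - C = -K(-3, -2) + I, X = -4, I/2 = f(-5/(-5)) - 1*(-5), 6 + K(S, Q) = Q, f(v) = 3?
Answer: -588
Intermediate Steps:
K(S, Q) = -6 + Q
I = 16 (I = 2*(3 - 1*(-5)) = 2*(3 + 5) = 2*8 = 16)
C = -21 (C = 3 - (-(-6 - 2) + 16) = 3 - (-1*(-8) + 16) = 3 - (8 + 16) = 3 - 1*24 = 3 - 24 = -21)
t(H) = -21*H
(-2 + X*3)*t(-2) = (-2 - 4*3)*(-21*(-2)) = (-2 - 12)*42 = -14*42 = -588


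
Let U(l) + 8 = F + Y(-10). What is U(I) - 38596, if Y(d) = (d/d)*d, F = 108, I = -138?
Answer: -38506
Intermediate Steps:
Y(d) = d (Y(d) = 1*d = d)
U(l) = 90 (U(l) = -8 + (108 - 10) = -8 + 98 = 90)
U(I) - 38596 = 90 - 38596 = -38506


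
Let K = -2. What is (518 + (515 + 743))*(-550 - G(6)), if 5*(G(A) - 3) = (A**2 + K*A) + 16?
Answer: -996336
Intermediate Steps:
G(A) = 31/5 - 2*A/5 + A**2/5 (G(A) = 3 + ((A**2 - 2*A) + 16)/5 = 3 + (16 + A**2 - 2*A)/5 = 3 + (16/5 - 2*A/5 + A**2/5) = 31/5 - 2*A/5 + A**2/5)
(518 + (515 + 743))*(-550 - G(6)) = (518 + (515 + 743))*(-550 - (31/5 - 2/5*6 + (1/5)*6**2)) = (518 + 1258)*(-550 - (31/5 - 12/5 + (1/5)*36)) = 1776*(-550 - (31/5 - 12/5 + 36/5)) = 1776*(-550 - 1*11) = 1776*(-550 - 11) = 1776*(-561) = -996336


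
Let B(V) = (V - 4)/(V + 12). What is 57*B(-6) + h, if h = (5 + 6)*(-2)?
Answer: -117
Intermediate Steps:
B(V) = (-4 + V)/(12 + V)
h = -22 (h = 11*(-2) = -22)
57*B(-6) + h = 57*((-4 - 6)/(12 - 6)) - 22 = 57*(-10/6) - 22 = 57*((1/6)*(-10)) - 22 = 57*(-5/3) - 22 = -95 - 22 = -117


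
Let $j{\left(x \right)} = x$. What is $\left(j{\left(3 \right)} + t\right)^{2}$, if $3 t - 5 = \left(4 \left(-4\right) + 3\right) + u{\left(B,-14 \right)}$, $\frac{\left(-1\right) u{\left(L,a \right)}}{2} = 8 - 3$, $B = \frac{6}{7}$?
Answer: $9$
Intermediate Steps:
$B = \frac{6}{7}$ ($B = 6 \cdot \frac{1}{7} = \frac{6}{7} \approx 0.85714$)
$u{\left(L,a \right)} = -10$ ($u{\left(L,a \right)} = - 2 \left(8 - 3\right) = \left(-2\right) 5 = -10$)
$t = -6$ ($t = \frac{5}{3} + \frac{\left(4 \left(-4\right) + 3\right) - 10}{3} = \frac{5}{3} + \frac{\left(-16 + 3\right) - 10}{3} = \frac{5}{3} + \frac{-13 - 10}{3} = \frac{5}{3} + \frac{1}{3} \left(-23\right) = \frac{5}{3} - \frac{23}{3} = -6$)
$\left(j{\left(3 \right)} + t\right)^{2} = \left(3 - 6\right)^{2} = \left(-3\right)^{2} = 9$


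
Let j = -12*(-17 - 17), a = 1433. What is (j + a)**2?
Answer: 3389281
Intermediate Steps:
j = 408 (j = -12*(-34) = 408)
(j + a)**2 = (408 + 1433)**2 = 1841**2 = 3389281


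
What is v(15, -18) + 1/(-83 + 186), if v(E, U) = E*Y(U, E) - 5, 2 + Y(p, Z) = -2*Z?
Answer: -49954/103 ≈ -484.99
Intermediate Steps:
Y(p, Z) = -2 - 2*Z
v(E, U) = -5 + E*(-2 - 2*E) (v(E, U) = E*(-2 - 2*E) - 5 = -5 + E*(-2 - 2*E))
v(15, -18) + 1/(-83 + 186) = (-5 - 2*15*(1 + 15)) + 1/(-83 + 186) = (-5 - 2*15*16) + 1/103 = (-5 - 480) + 1/103 = -485 + 1/103 = -49954/103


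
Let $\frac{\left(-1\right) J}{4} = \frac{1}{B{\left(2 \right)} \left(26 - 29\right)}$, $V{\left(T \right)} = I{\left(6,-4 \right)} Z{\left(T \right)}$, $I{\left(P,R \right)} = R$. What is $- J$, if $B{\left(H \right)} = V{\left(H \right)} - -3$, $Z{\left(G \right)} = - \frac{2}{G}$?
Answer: $- \frac{4}{21} \approx -0.19048$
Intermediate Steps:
$V{\left(T \right)} = \frac{8}{T}$ ($V{\left(T \right)} = - 4 \left(- \frac{2}{T}\right) = \frac{8}{T}$)
$B{\left(H \right)} = 3 + \frac{8}{H}$ ($B{\left(H \right)} = \frac{8}{H} - -3 = \frac{8}{H} + 3 = 3 + \frac{8}{H}$)
$J = \frac{4}{21}$ ($J = - \frac{4}{\left(3 + \frac{8}{2}\right) \left(26 - 29\right)} = - \frac{4}{\left(3 + 8 \cdot \frac{1}{2}\right) \left(-3\right)} = - \frac{4}{\left(3 + 4\right) \left(-3\right)} = - \frac{4}{7 \left(-3\right)} = - \frac{4}{-21} = \left(-4\right) \left(- \frac{1}{21}\right) = \frac{4}{21} \approx 0.19048$)
$- J = \left(-1\right) \frac{4}{21} = - \frac{4}{21}$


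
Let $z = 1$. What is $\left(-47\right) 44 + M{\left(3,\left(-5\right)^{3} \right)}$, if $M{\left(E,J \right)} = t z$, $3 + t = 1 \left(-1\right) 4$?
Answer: $-2075$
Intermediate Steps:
$t = -7$ ($t = -3 + 1 \left(-1\right) 4 = -3 - 4 = -7$)
$M{\left(E,J \right)} = -7$ ($M{\left(E,J \right)} = \left(-7\right) 1 = -7$)
$\left(-47\right) 44 + M{\left(3,\left(-5\right)^{3} \right)} = \left(-47\right) 44 - 7 = -2068 - 7 = -2075$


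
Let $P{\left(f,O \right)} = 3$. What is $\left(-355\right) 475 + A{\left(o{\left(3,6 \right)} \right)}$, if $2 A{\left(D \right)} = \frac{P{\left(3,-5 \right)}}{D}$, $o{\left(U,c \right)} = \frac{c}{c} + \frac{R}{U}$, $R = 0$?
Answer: $- \frac{337247}{2} \approx -1.6862 \cdot 10^{5}$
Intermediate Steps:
$o{\left(U,c \right)} = 1$ ($o{\left(U,c \right)} = \frac{c}{c} + \frac{0}{U} = 1 + 0 = 1$)
$A{\left(D \right)} = \frac{3}{2 D}$ ($A{\left(D \right)} = \frac{3 \frac{1}{D}}{2} = \frac{3}{2 D}$)
$\left(-355\right) 475 + A{\left(o{\left(3,6 \right)} \right)} = \left(-355\right) 475 + \frac{3}{2 \cdot 1} = -168625 + \frac{3}{2} \cdot 1 = -168625 + \frac{3}{2} = - \frac{337247}{2}$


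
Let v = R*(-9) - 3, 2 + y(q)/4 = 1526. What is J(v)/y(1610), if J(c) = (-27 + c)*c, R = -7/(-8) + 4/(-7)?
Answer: 196131/6372352 ≈ 0.030778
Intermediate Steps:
y(q) = 6096 (y(q) = -8 + 4*1526 = -8 + 6104 = 6096)
R = 17/56 (R = -7*(-⅛) + 4*(-⅐) = 7/8 - 4/7 = 17/56 ≈ 0.30357)
v = -321/56 (v = (17/56)*(-9) - 3 = -153/56 - 3 = -321/56 ≈ -5.7321)
J(c) = c*(-27 + c)
J(v)/y(1610) = -321*(-27 - 321/56)/56/6096 = -321/56*(-1833/56)*(1/6096) = (588393/3136)*(1/6096) = 196131/6372352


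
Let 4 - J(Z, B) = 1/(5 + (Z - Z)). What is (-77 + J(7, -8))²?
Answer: 133956/25 ≈ 5358.2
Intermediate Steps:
J(Z, B) = 19/5 (J(Z, B) = 4 - 1/(5 + (Z - Z)) = 4 - 1/(5 + 0) = 4 - 1/5 = 4 - 1*⅕ = 4 - ⅕ = 19/5)
(-77 + J(7, -8))² = (-77 + 19/5)² = (-366/5)² = 133956/25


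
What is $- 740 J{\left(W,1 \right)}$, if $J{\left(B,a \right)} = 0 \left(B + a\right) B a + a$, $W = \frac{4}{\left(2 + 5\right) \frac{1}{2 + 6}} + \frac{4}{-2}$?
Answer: $-740$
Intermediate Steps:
$W = \frac{18}{7}$ ($W = \frac{4}{7 \cdot \frac{1}{8}} + 4 \left(- \frac{1}{2}\right) = \frac{4}{7 \cdot \frac{1}{8}} - 2 = \frac{4}{\frac{7}{8}} - 2 = 4 \cdot \frac{8}{7} - 2 = \frac{32}{7} - 2 = \frac{18}{7} \approx 2.5714$)
$J{\left(B,a \right)} = a$ ($J{\left(B,a \right)} = 0 B a + a = 0 a + a = 0 + a = a$)
$- 740 J{\left(W,1 \right)} = \left(-740\right) 1 = -740$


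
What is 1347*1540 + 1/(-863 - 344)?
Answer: 2503776659/1207 ≈ 2.0744e+6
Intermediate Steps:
1347*1540 + 1/(-863 - 344) = 2074380 + 1/(-1207) = 2074380 - 1/1207 = 2503776659/1207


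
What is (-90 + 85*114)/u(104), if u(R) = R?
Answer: 1200/13 ≈ 92.308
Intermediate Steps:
(-90 + 85*114)/u(104) = (-90 + 85*114)/104 = (-90 + 9690)*(1/104) = 9600*(1/104) = 1200/13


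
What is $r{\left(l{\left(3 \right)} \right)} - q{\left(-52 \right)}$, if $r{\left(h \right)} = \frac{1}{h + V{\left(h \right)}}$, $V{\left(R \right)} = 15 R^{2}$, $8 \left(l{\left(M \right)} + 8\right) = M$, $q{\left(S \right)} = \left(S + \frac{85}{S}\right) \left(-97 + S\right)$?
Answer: $- \frac{22991740119}{2877004} \approx -7991.6$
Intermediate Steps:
$q{\left(S \right)} = \left(-97 + S\right) \left(S + \frac{85}{S}\right)$
$l{\left(M \right)} = -8 + \frac{M}{8}$
$r{\left(h \right)} = \frac{1}{h + 15 h^{2}}$
$r{\left(l{\left(3 \right)} \right)} - q{\left(-52 \right)} = \frac{1}{\left(-8 + \frac{1}{8} \cdot 3\right) \left(1 + 15 \left(-8 + \frac{1}{8} \cdot 3\right)\right)} - \left(85 + \left(-52\right)^{2} - \frac{8245}{-52} - -5044\right) = \frac{1}{\left(-8 + \frac{3}{8}\right) \left(1 + 15 \left(-8 + \frac{3}{8}\right)\right)} - \left(85 + 2704 - - \frac{8245}{52} + 5044\right) = \frac{1}{\left(- \frac{61}{8}\right) \left(1 + 15 \left(- \frac{61}{8}\right)\right)} - \left(85 + 2704 + \frac{8245}{52} + 5044\right) = - \frac{8}{61 \left(1 - \frac{915}{8}\right)} - \frac{415561}{52} = - \frac{8}{61 \left(- \frac{907}{8}\right)} - \frac{415561}{52} = \left(- \frac{8}{61}\right) \left(- \frac{8}{907}\right) - \frac{415561}{52} = \frac{64}{55327} - \frac{415561}{52} = - \frac{22991740119}{2877004}$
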